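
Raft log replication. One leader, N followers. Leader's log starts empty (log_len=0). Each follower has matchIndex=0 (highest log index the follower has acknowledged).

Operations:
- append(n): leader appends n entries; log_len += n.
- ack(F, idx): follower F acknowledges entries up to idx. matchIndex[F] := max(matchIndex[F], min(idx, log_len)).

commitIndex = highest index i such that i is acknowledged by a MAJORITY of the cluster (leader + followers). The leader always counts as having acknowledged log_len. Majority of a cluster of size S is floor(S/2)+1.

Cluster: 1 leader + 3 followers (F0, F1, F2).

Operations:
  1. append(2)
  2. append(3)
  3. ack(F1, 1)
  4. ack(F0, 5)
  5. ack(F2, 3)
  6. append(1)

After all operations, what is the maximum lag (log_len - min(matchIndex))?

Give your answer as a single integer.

Answer: 5

Derivation:
Op 1: append 2 -> log_len=2
Op 2: append 3 -> log_len=5
Op 3: F1 acks idx 1 -> match: F0=0 F1=1 F2=0; commitIndex=0
Op 4: F0 acks idx 5 -> match: F0=5 F1=1 F2=0; commitIndex=1
Op 5: F2 acks idx 3 -> match: F0=5 F1=1 F2=3; commitIndex=3
Op 6: append 1 -> log_len=6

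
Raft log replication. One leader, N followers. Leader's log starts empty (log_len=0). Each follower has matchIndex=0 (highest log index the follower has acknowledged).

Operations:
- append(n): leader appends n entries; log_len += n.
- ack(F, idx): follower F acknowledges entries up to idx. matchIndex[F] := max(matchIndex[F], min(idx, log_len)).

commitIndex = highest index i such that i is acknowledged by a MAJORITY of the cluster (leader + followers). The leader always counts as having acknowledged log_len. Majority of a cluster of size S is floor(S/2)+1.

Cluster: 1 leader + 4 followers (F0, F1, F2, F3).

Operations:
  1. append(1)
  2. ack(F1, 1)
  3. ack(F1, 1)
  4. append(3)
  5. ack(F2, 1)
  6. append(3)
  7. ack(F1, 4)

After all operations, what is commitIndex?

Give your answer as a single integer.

Op 1: append 1 -> log_len=1
Op 2: F1 acks idx 1 -> match: F0=0 F1=1 F2=0 F3=0; commitIndex=0
Op 3: F1 acks idx 1 -> match: F0=0 F1=1 F2=0 F3=0; commitIndex=0
Op 4: append 3 -> log_len=4
Op 5: F2 acks idx 1 -> match: F0=0 F1=1 F2=1 F3=0; commitIndex=1
Op 6: append 3 -> log_len=7
Op 7: F1 acks idx 4 -> match: F0=0 F1=4 F2=1 F3=0; commitIndex=1

Answer: 1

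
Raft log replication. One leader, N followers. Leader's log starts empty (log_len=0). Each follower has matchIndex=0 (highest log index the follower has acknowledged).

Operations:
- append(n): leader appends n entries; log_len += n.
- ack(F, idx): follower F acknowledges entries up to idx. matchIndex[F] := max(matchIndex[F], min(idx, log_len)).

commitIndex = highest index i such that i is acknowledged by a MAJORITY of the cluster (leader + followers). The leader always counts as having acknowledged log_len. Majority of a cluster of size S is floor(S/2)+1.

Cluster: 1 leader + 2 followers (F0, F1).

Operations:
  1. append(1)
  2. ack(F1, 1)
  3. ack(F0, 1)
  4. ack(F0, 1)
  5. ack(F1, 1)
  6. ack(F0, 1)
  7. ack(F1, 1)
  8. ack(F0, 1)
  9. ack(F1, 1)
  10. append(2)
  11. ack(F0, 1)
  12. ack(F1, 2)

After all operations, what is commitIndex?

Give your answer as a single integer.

Answer: 2

Derivation:
Op 1: append 1 -> log_len=1
Op 2: F1 acks idx 1 -> match: F0=0 F1=1; commitIndex=1
Op 3: F0 acks idx 1 -> match: F0=1 F1=1; commitIndex=1
Op 4: F0 acks idx 1 -> match: F0=1 F1=1; commitIndex=1
Op 5: F1 acks idx 1 -> match: F0=1 F1=1; commitIndex=1
Op 6: F0 acks idx 1 -> match: F0=1 F1=1; commitIndex=1
Op 7: F1 acks idx 1 -> match: F0=1 F1=1; commitIndex=1
Op 8: F0 acks idx 1 -> match: F0=1 F1=1; commitIndex=1
Op 9: F1 acks idx 1 -> match: F0=1 F1=1; commitIndex=1
Op 10: append 2 -> log_len=3
Op 11: F0 acks idx 1 -> match: F0=1 F1=1; commitIndex=1
Op 12: F1 acks idx 2 -> match: F0=1 F1=2; commitIndex=2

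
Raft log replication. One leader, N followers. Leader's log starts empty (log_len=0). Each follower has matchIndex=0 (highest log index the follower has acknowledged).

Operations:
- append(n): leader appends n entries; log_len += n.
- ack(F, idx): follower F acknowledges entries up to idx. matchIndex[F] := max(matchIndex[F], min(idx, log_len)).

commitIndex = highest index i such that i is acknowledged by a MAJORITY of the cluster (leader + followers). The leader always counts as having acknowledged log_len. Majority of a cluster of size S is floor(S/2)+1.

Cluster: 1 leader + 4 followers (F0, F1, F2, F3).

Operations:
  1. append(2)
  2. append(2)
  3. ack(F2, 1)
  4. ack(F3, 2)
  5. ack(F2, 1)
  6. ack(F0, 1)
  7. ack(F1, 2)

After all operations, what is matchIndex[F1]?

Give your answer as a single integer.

Op 1: append 2 -> log_len=2
Op 2: append 2 -> log_len=4
Op 3: F2 acks idx 1 -> match: F0=0 F1=0 F2=1 F3=0; commitIndex=0
Op 4: F3 acks idx 2 -> match: F0=0 F1=0 F2=1 F3=2; commitIndex=1
Op 5: F2 acks idx 1 -> match: F0=0 F1=0 F2=1 F3=2; commitIndex=1
Op 6: F0 acks idx 1 -> match: F0=1 F1=0 F2=1 F3=2; commitIndex=1
Op 7: F1 acks idx 2 -> match: F0=1 F1=2 F2=1 F3=2; commitIndex=2

Answer: 2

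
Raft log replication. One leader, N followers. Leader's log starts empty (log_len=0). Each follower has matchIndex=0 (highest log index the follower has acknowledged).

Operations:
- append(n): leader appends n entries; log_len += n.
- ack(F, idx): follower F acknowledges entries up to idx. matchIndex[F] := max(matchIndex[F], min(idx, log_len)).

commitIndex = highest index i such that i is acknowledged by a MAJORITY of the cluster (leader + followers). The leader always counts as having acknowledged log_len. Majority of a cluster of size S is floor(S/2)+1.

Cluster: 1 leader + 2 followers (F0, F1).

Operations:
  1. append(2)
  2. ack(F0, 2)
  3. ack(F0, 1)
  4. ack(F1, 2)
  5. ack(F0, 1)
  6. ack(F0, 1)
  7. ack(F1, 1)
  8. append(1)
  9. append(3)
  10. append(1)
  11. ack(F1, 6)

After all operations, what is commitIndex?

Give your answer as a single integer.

Op 1: append 2 -> log_len=2
Op 2: F0 acks idx 2 -> match: F0=2 F1=0; commitIndex=2
Op 3: F0 acks idx 1 -> match: F0=2 F1=0; commitIndex=2
Op 4: F1 acks idx 2 -> match: F0=2 F1=2; commitIndex=2
Op 5: F0 acks idx 1 -> match: F0=2 F1=2; commitIndex=2
Op 6: F0 acks idx 1 -> match: F0=2 F1=2; commitIndex=2
Op 7: F1 acks idx 1 -> match: F0=2 F1=2; commitIndex=2
Op 8: append 1 -> log_len=3
Op 9: append 3 -> log_len=6
Op 10: append 1 -> log_len=7
Op 11: F1 acks idx 6 -> match: F0=2 F1=6; commitIndex=6

Answer: 6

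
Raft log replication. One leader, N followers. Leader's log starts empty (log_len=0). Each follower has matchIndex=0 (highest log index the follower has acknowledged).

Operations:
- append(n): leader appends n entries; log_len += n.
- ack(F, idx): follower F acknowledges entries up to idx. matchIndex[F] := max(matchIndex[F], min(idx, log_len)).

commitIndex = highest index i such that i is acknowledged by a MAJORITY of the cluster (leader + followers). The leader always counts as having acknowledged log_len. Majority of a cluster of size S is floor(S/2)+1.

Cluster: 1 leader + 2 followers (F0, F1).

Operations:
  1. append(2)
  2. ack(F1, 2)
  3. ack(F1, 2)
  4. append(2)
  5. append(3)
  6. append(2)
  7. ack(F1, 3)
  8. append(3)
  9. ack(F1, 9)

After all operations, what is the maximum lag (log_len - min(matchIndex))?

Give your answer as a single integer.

Op 1: append 2 -> log_len=2
Op 2: F1 acks idx 2 -> match: F0=0 F1=2; commitIndex=2
Op 3: F1 acks idx 2 -> match: F0=0 F1=2; commitIndex=2
Op 4: append 2 -> log_len=4
Op 5: append 3 -> log_len=7
Op 6: append 2 -> log_len=9
Op 7: F1 acks idx 3 -> match: F0=0 F1=3; commitIndex=3
Op 8: append 3 -> log_len=12
Op 9: F1 acks idx 9 -> match: F0=0 F1=9; commitIndex=9

Answer: 12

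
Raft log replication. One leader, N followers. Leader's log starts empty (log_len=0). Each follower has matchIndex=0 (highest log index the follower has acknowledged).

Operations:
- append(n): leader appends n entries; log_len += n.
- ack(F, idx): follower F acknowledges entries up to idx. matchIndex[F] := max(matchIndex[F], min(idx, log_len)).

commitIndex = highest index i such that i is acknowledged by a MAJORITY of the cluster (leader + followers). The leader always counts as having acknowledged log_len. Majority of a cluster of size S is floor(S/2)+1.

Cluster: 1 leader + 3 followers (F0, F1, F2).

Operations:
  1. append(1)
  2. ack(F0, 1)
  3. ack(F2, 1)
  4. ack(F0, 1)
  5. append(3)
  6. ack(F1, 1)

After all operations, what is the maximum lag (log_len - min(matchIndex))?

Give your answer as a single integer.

Answer: 3

Derivation:
Op 1: append 1 -> log_len=1
Op 2: F0 acks idx 1 -> match: F0=1 F1=0 F2=0; commitIndex=0
Op 3: F2 acks idx 1 -> match: F0=1 F1=0 F2=1; commitIndex=1
Op 4: F0 acks idx 1 -> match: F0=1 F1=0 F2=1; commitIndex=1
Op 5: append 3 -> log_len=4
Op 6: F1 acks idx 1 -> match: F0=1 F1=1 F2=1; commitIndex=1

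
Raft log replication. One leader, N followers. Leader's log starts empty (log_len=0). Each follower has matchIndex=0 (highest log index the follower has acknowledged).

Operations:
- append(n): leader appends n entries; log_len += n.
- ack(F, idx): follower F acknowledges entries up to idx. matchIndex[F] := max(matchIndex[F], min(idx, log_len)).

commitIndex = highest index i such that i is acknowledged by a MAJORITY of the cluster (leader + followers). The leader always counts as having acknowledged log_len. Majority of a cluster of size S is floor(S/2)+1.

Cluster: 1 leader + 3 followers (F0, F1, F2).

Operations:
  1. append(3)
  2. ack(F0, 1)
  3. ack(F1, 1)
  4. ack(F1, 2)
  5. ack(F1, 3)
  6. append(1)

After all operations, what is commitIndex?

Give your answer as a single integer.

Answer: 1

Derivation:
Op 1: append 3 -> log_len=3
Op 2: F0 acks idx 1 -> match: F0=1 F1=0 F2=0; commitIndex=0
Op 3: F1 acks idx 1 -> match: F0=1 F1=1 F2=0; commitIndex=1
Op 4: F1 acks idx 2 -> match: F0=1 F1=2 F2=0; commitIndex=1
Op 5: F1 acks idx 3 -> match: F0=1 F1=3 F2=0; commitIndex=1
Op 6: append 1 -> log_len=4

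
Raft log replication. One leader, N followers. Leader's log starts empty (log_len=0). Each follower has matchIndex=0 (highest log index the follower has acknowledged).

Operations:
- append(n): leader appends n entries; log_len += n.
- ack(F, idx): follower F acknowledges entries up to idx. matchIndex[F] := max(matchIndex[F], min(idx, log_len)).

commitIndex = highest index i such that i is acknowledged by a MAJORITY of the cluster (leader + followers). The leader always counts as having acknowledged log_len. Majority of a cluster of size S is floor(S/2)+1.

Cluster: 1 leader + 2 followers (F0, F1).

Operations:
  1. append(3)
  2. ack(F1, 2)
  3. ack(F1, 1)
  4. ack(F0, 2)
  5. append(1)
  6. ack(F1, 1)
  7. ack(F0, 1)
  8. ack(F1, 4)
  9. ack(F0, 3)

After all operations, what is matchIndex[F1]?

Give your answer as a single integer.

Op 1: append 3 -> log_len=3
Op 2: F1 acks idx 2 -> match: F0=0 F1=2; commitIndex=2
Op 3: F1 acks idx 1 -> match: F0=0 F1=2; commitIndex=2
Op 4: F0 acks idx 2 -> match: F0=2 F1=2; commitIndex=2
Op 5: append 1 -> log_len=4
Op 6: F1 acks idx 1 -> match: F0=2 F1=2; commitIndex=2
Op 7: F0 acks idx 1 -> match: F0=2 F1=2; commitIndex=2
Op 8: F1 acks idx 4 -> match: F0=2 F1=4; commitIndex=4
Op 9: F0 acks idx 3 -> match: F0=3 F1=4; commitIndex=4

Answer: 4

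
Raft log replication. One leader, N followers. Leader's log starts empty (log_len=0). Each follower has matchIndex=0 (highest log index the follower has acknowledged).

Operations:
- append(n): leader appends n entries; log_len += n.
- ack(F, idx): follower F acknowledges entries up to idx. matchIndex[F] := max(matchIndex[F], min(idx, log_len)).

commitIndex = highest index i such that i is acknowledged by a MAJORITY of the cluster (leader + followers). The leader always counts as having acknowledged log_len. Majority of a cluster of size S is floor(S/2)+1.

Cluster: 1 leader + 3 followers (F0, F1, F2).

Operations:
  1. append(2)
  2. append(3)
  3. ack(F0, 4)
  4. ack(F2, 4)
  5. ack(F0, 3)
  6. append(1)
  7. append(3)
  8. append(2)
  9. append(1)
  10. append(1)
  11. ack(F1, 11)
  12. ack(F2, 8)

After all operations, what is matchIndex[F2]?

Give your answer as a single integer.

Answer: 8

Derivation:
Op 1: append 2 -> log_len=2
Op 2: append 3 -> log_len=5
Op 3: F0 acks idx 4 -> match: F0=4 F1=0 F2=0; commitIndex=0
Op 4: F2 acks idx 4 -> match: F0=4 F1=0 F2=4; commitIndex=4
Op 5: F0 acks idx 3 -> match: F0=4 F1=0 F2=4; commitIndex=4
Op 6: append 1 -> log_len=6
Op 7: append 3 -> log_len=9
Op 8: append 2 -> log_len=11
Op 9: append 1 -> log_len=12
Op 10: append 1 -> log_len=13
Op 11: F1 acks idx 11 -> match: F0=4 F1=11 F2=4; commitIndex=4
Op 12: F2 acks idx 8 -> match: F0=4 F1=11 F2=8; commitIndex=8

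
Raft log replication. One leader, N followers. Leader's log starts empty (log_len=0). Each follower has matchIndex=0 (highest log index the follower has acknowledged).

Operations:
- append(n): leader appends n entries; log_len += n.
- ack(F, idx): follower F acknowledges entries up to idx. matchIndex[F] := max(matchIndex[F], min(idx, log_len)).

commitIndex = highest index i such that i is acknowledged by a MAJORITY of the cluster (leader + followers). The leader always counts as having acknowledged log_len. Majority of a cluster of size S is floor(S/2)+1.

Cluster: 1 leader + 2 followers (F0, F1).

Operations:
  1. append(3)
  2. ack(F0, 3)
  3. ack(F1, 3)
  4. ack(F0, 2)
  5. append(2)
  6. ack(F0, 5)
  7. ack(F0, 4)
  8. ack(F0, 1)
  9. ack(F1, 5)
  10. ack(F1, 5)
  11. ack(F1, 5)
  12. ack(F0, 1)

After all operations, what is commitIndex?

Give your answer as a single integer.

Answer: 5

Derivation:
Op 1: append 3 -> log_len=3
Op 2: F0 acks idx 3 -> match: F0=3 F1=0; commitIndex=3
Op 3: F1 acks idx 3 -> match: F0=3 F1=3; commitIndex=3
Op 4: F0 acks idx 2 -> match: F0=3 F1=3; commitIndex=3
Op 5: append 2 -> log_len=5
Op 6: F0 acks idx 5 -> match: F0=5 F1=3; commitIndex=5
Op 7: F0 acks idx 4 -> match: F0=5 F1=3; commitIndex=5
Op 8: F0 acks idx 1 -> match: F0=5 F1=3; commitIndex=5
Op 9: F1 acks idx 5 -> match: F0=5 F1=5; commitIndex=5
Op 10: F1 acks idx 5 -> match: F0=5 F1=5; commitIndex=5
Op 11: F1 acks idx 5 -> match: F0=5 F1=5; commitIndex=5
Op 12: F0 acks idx 1 -> match: F0=5 F1=5; commitIndex=5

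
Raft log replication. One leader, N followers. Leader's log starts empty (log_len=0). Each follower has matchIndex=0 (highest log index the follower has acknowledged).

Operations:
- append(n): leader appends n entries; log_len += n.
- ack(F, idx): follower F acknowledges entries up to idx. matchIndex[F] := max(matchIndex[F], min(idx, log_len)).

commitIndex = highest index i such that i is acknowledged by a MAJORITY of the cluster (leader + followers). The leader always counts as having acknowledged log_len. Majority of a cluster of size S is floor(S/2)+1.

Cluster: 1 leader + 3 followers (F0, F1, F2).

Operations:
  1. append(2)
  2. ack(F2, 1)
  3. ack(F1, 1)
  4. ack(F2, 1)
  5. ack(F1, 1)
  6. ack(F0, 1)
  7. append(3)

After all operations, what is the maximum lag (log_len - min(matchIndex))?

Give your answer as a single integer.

Answer: 4

Derivation:
Op 1: append 2 -> log_len=2
Op 2: F2 acks idx 1 -> match: F0=0 F1=0 F2=1; commitIndex=0
Op 3: F1 acks idx 1 -> match: F0=0 F1=1 F2=1; commitIndex=1
Op 4: F2 acks idx 1 -> match: F0=0 F1=1 F2=1; commitIndex=1
Op 5: F1 acks idx 1 -> match: F0=0 F1=1 F2=1; commitIndex=1
Op 6: F0 acks idx 1 -> match: F0=1 F1=1 F2=1; commitIndex=1
Op 7: append 3 -> log_len=5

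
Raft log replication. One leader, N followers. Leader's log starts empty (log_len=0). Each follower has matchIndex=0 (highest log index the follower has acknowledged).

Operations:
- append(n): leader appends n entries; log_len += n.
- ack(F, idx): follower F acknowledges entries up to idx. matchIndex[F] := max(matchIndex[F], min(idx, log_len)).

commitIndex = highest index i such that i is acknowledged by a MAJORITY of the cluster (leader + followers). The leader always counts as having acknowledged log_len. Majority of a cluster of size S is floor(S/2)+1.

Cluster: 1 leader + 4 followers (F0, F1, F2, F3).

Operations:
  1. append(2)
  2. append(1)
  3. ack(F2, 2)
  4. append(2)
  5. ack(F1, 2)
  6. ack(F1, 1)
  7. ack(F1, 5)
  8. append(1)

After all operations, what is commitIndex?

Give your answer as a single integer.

Op 1: append 2 -> log_len=2
Op 2: append 1 -> log_len=3
Op 3: F2 acks idx 2 -> match: F0=0 F1=0 F2=2 F3=0; commitIndex=0
Op 4: append 2 -> log_len=5
Op 5: F1 acks idx 2 -> match: F0=0 F1=2 F2=2 F3=0; commitIndex=2
Op 6: F1 acks idx 1 -> match: F0=0 F1=2 F2=2 F3=0; commitIndex=2
Op 7: F1 acks idx 5 -> match: F0=0 F1=5 F2=2 F3=0; commitIndex=2
Op 8: append 1 -> log_len=6

Answer: 2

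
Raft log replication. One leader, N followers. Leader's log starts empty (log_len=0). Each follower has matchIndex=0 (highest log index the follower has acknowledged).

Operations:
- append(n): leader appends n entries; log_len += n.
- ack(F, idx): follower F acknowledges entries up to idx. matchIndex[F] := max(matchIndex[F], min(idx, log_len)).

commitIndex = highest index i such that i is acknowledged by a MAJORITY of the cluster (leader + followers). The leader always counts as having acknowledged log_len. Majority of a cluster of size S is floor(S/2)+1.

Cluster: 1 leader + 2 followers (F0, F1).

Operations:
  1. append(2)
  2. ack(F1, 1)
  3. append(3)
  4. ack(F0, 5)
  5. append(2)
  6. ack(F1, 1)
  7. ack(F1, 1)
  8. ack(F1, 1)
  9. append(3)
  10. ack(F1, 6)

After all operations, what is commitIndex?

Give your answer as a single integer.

Answer: 6

Derivation:
Op 1: append 2 -> log_len=2
Op 2: F1 acks idx 1 -> match: F0=0 F1=1; commitIndex=1
Op 3: append 3 -> log_len=5
Op 4: F0 acks idx 5 -> match: F0=5 F1=1; commitIndex=5
Op 5: append 2 -> log_len=7
Op 6: F1 acks idx 1 -> match: F0=5 F1=1; commitIndex=5
Op 7: F1 acks idx 1 -> match: F0=5 F1=1; commitIndex=5
Op 8: F1 acks idx 1 -> match: F0=5 F1=1; commitIndex=5
Op 9: append 3 -> log_len=10
Op 10: F1 acks idx 6 -> match: F0=5 F1=6; commitIndex=6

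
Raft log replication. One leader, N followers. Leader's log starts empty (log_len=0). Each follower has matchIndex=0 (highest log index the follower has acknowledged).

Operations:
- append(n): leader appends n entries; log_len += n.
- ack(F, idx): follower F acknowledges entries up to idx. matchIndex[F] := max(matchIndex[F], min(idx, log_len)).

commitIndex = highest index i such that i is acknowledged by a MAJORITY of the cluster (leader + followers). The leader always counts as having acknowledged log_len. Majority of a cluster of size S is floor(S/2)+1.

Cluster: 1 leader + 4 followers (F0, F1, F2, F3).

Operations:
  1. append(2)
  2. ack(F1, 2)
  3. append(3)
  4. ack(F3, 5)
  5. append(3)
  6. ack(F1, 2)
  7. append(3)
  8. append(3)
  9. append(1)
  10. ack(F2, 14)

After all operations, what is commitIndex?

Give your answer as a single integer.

Answer: 5

Derivation:
Op 1: append 2 -> log_len=2
Op 2: F1 acks idx 2 -> match: F0=0 F1=2 F2=0 F3=0; commitIndex=0
Op 3: append 3 -> log_len=5
Op 4: F3 acks idx 5 -> match: F0=0 F1=2 F2=0 F3=5; commitIndex=2
Op 5: append 3 -> log_len=8
Op 6: F1 acks idx 2 -> match: F0=0 F1=2 F2=0 F3=5; commitIndex=2
Op 7: append 3 -> log_len=11
Op 8: append 3 -> log_len=14
Op 9: append 1 -> log_len=15
Op 10: F2 acks idx 14 -> match: F0=0 F1=2 F2=14 F3=5; commitIndex=5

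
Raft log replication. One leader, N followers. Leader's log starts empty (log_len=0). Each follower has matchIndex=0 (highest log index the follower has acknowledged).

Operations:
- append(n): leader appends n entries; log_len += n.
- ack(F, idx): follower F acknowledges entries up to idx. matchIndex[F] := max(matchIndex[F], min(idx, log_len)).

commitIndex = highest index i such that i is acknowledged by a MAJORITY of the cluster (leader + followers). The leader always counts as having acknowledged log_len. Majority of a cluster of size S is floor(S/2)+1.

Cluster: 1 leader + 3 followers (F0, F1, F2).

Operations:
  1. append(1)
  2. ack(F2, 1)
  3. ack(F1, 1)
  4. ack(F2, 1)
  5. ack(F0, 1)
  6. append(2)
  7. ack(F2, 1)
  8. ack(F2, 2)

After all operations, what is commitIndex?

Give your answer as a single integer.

Op 1: append 1 -> log_len=1
Op 2: F2 acks idx 1 -> match: F0=0 F1=0 F2=1; commitIndex=0
Op 3: F1 acks idx 1 -> match: F0=0 F1=1 F2=1; commitIndex=1
Op 4: F2 acks idx 1 -> match: F0=0 F1=1 F2=1; commitIndex=1
Op 5: F0 acks idx 1 -> match: F0=1 F1=1 F2=1; commitIndex=1
Op 6: append 2 -> log_len=3
Op 7: F2 acks idx 1 -> match: F0=1 F1=1 F2=1; commitIndex=1
Op 8: F2 acks idx 2 -> match: F0=1 F1=1 F2=2; commitIndex=1

Answer: 1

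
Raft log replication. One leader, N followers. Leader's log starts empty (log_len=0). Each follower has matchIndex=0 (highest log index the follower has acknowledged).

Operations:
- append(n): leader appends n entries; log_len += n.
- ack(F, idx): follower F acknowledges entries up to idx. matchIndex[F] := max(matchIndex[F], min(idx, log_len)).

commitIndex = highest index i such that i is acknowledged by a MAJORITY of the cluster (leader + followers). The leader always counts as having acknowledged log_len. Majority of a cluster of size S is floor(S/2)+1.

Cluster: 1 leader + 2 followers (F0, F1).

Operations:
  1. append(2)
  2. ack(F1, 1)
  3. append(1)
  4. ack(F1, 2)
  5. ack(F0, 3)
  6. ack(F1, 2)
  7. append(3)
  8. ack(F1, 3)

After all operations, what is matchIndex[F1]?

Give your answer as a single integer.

Op 1: append 2 -> log_len=2
Op 2: F1 acks idx 1 -> match: F0=0 F1=1; commitIndex=1
Op 3: append 1 -> log_len=3
Op 4: F1 acks idx 2 -> match: F0=0 F1=2; commitIndex=2
Op 5: F0 acks idx 3 -> match: F0=3 F1=2; commitIndex=3
Op 6: F1 acks idx 2 -> match: F0=3 F1=2; commitIndex=3
Op 7: append 3 -> log_len=6
Op 8: F1 acks idx 3 -> match: F0=3 F1=3; commitIndex=3

Answer: 3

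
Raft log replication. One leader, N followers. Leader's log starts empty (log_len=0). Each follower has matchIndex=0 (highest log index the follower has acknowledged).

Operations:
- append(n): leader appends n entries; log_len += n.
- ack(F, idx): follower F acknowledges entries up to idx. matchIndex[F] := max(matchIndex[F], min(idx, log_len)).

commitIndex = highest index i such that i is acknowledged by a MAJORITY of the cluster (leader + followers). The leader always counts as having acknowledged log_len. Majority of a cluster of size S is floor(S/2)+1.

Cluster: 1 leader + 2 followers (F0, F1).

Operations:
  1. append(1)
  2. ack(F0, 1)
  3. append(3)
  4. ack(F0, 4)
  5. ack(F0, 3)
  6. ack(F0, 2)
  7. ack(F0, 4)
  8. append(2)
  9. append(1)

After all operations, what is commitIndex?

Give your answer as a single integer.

Answer: 4

Derivation:
Op 1: append 1 -> log_len=1
Op 2: F0 acks idx 1 -> match: F0=1 F1=0; commitIndex=1
Op 3: append 3 -> log_len=4
Op 4: F0 acks idx 4 -> match: F0=4 F1=0; commitIndex=4
Op 5: F0 acks idx 3 -> match: F0=4 F1=0; commitIndex=4
Op 6: F0 acks idx 2 -> match: F0=4 F1=0; commitIndex=4
Op 7: F0 acks idx 4 -> match: F0=4 F1=0; commitIndex=4
Op 8: append 2 -> log_len=6
Op 9: append 1 -> log_len=7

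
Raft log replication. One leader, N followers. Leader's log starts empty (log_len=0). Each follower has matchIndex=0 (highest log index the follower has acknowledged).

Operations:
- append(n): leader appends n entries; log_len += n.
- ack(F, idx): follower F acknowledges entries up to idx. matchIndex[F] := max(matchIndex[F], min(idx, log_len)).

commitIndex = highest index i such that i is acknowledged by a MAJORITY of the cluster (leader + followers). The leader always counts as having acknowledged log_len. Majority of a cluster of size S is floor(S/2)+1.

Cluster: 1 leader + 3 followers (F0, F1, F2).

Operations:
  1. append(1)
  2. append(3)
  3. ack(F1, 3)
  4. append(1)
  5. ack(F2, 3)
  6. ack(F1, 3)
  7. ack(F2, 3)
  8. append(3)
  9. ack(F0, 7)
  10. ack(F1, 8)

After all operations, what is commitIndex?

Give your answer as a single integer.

Answer: 7

Derivation:
Op 1: append 1 -> log_len=1
Op 2: append 3 -> log_len=4
Op 3: F1 acks idx 3 -> match: F0=0 F1=3 F2=0; commitIndex=0
Op 4: append 1 -> log_len=5
Op 5: F2 acks idx 3 -> match: F0=0 F1=3 F2=3; commitIndex=3
Op 6: F1 acks idx 3 -> match: F0=0 F1=3 F2=3; commitIndex=3
Op 7: F2 acks idx 3 -> match: F0=0 F1=3 F2=3; commitIndex=3
Op 8: append 3 -> log_len=8
Op 9: F0 acks idx 7 -> match: F0=7 F1=3 F2=3; commitIndex=3
Op 10: F1 acks idx 8 -> match: F0=7 F1=8 F2=3; commitIndex=7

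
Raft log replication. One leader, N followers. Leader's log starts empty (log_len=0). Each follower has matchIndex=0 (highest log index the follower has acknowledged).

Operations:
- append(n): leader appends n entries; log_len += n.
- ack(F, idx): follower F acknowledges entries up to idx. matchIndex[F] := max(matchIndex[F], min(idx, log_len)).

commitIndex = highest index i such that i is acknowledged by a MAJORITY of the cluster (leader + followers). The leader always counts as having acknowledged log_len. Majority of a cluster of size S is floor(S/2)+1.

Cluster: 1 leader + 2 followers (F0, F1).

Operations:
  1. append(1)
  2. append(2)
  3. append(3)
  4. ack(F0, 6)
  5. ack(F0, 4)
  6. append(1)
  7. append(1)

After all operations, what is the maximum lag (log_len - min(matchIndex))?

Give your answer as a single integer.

Answer: 8

Derivation:
Op 1: append 1 -> log_len=1
Op 2: append 2 -> log_len=3
Op 3: append 3 -> log_len=6
Op 4: F0 acks idx 6 -> match: F0=6 F1=0; commitIndex=6
Op 5: F0 acks idx 4 -> match: F0=6 F1=0; commitIndex=6
Op 6: append 1 -> log_len=7
Op 7: append 1 -> log_len=8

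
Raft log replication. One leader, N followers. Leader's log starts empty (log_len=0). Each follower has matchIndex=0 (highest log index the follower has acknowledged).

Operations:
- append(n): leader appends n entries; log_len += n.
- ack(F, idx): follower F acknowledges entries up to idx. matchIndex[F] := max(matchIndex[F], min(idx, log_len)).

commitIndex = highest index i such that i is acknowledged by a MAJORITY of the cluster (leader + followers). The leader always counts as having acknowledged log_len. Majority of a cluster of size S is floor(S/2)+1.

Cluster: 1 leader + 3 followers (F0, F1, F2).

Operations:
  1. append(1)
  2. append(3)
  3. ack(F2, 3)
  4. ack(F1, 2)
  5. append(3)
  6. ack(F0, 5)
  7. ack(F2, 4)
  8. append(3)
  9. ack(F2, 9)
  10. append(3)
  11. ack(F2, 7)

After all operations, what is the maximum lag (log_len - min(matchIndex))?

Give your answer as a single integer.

Answer: 11

Derivation:
Op 1: append 1 -> log_len=1
Op 2: append 3 -> log_len=4
Op 3: F2 acks idx 3 -> match: F0=0 F1=0 F2=3; commitIndex=0
Op 4: F1 acks idx 2 -> match: F0=0 F1=2 F2=3; commitIndex=2
Op 5: append 3 -> log_len=7
Op 6: F0 acks idx 5 -> match: F0=5 F1=2 F2=3; commitIndex=3
Op 7: F2 acks idx 4 -> match: F0=5 F1=2 F2=4; commitIndex=4
Op 8: append 3 -> log_len=10
Op 9: F2 acks idx 9 -> match: F0=5 F1=2 F2=9; commitIndex=5
Op 10: append 3 -> log_len=13
Op 11: F2 acks idx 7 -> match: F0=5 F1=2 F2=9; commitIndex=5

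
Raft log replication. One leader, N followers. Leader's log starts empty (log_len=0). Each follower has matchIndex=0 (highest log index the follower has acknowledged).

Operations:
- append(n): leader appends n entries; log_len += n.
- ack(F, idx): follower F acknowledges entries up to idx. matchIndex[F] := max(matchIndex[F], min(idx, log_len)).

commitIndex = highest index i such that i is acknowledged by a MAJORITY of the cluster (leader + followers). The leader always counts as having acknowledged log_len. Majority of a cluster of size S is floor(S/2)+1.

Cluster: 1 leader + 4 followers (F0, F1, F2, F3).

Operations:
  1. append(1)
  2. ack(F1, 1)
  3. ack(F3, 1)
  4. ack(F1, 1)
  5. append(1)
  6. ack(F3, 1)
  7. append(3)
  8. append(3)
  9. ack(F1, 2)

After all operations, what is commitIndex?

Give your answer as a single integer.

Op 1: append 1 -> log_len=1
Op 2: F1 acks idx 1 -> match: F0=0 F1=1 F2=0 F3=0; commitIndex=0
Op 3: F3 acks idx 1 -> match: F0=0 F1=1 F2=0 F3=1; commitIndex=1
Op 4: F1 acks idx 1 -> match: F0=0 F1=1 F2=0 F3=1; commitIndex=1
Op 5: append 1 -> log_len=2
Op 6: F3 acks idx 1 -> match: F0=0 F1=1 F2=0 F3=1; commitIndex=1
Op 7: append 3 -> log_len=5
Op 8: append 3 -> log_len=8
Op 9: F1 acks idx 2 -> match: F0=0 F1=2 F2=0 F3=1; commitIndex=1

Answer: 1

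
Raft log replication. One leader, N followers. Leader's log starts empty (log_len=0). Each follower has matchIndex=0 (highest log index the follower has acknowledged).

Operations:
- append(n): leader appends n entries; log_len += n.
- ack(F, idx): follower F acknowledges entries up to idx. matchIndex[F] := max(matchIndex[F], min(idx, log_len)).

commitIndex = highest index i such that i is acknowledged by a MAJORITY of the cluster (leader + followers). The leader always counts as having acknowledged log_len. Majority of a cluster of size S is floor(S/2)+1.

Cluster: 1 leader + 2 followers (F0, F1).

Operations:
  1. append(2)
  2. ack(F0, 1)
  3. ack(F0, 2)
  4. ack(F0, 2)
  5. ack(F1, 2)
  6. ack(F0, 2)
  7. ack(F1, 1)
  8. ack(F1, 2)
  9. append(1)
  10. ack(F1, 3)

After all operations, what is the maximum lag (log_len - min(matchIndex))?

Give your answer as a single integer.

Answer: 1

Derivation:
Op 1: append 2 -> log_len=2
Op 2: F0 acks idx 1 -> match: F0=1 F1=0; commitIndex=1
Op 3: F0 acks idx 2 -> match: F0=2 F1=0; commitIndex=2
Op 4: F0 acks idx 2 -> match: F0=2 F1=0; commitIndex=2
Op 5: F1 acks idx 2 -> match: F0=2 F1=2; commitIndex=2
Op 6: F0 acks idx 2 -> match: F0=2 F1=2; commitIndex=2
Op 7: F1 acks idx 1 -> match: F0=2 F1=2; commitIndex=2
Op 8: F1 acks idx 2 -> match: F0=2 F1=2; commitIndex=2
Op 9: append 1 -> log_len=3
Op 10: F1 acks idx 3 -> match: F0=2 F1=3; commitIndex=3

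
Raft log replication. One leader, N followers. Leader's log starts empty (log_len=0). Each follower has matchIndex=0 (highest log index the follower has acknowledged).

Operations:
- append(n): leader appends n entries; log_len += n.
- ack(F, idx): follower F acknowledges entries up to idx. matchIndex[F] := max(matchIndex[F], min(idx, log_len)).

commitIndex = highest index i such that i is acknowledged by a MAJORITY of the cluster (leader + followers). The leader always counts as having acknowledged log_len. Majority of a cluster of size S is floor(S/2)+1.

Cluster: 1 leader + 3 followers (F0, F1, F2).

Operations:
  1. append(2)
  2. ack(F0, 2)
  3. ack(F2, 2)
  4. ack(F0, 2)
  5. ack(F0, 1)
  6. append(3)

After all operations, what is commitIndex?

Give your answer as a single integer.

Answer: 2

Derivation:
Op 1: append 2 -> log_len=2
Op 2: F0 acks idx 2 -> match: F0=2 F1=0 F2=0; commitIndex=0
Op 3: F2 acks idx 2 -> match: F0=2 F1=0 F2=2; commitIndex=2
Op 4: F0 acks idx 2 -> match: F0=2 F1=0 F2=2; commitIndex=2
Op 5: F0 acks idx 1 -> match: F0=2 F1=0 F2=2; commitIndex=2
Op 6: append 3 -> log_len=5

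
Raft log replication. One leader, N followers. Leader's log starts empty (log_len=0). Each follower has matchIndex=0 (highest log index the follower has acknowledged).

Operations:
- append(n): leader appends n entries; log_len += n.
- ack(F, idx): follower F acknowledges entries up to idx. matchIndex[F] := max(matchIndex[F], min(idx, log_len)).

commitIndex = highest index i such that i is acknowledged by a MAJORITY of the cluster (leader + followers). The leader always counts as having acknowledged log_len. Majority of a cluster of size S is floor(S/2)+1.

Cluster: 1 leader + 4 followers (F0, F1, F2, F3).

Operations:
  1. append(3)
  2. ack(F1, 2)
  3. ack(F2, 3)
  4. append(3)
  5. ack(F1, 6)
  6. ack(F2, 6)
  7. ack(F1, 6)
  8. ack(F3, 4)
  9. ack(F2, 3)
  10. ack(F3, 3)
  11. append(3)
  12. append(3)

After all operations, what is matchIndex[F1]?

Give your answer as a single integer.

Answer: 6

Derivation:
Op 1: append 3 -> log_len=3
Op 2: F1 acks idx 2 -> match: F0=0 F1=2 F2=0 F3=0; commitIndex=0
Op 3: F2 acks idx 3 -> match: F0=0 F1=2 F2=3 F3=0; commitIndex=2
Op 4: append 3 -> log_len=6
Op 5: F1 acks idx 6 -> match: F0=0 F1=6 F2=3 F3=0; commitIndex=3
Op 6: F2 acks idx 6 -> match: F0=0 F1=6 F2=6 F3=0; commitIndex=6
Op 7: F1 acks idx 6 -> match: F0=0 F1=6 F2=6 F3=0; commitIndex=6
Op 8: F3 acks idx 4 -> match: F0=0 F1=6 F2=6 F3=4; commitIndex=6
Op 9: F2 acks idx 3 -> match: F0=0 F1=6 F2=6 F3=4; commitIndex=6
Op 10: F3 acks idx 3 -> match: F0=0 F1=6 F2=6 F3=4; commitIndex=6
Op 11: append 3 -> log_len=9
Op 12: append 3 -> log_len=12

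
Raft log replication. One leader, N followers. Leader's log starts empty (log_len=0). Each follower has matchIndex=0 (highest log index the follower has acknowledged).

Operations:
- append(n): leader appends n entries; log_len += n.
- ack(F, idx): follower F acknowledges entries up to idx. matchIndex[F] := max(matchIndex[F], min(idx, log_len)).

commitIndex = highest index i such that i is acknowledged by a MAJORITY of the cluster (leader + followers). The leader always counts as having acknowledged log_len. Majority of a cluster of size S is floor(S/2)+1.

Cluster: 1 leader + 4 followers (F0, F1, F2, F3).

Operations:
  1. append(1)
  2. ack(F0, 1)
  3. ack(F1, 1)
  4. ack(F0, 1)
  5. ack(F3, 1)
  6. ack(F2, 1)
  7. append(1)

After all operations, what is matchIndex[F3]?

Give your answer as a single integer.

Op 1: append 1 -> log_len=1
Op 2: F0 acks idx 1 -> match: F0=1 F1=0 F2=0 F3=0; commitIndex=0
Op 3: F1 acks idx 1 -> match: F0=1 F1=1 F2=0 F3=0; commitIndex=1
Op 4: F0 acks idx 1 -> match: F0=1 F1=1 F2=0 F3=0; commitIndex=1
Op 5: F3 acks idx 1 -> match: F0=1 F1=1 F2=0 F3=1; commitIndex=1
Op 6: F2 acks idx 1 -> match: F0=1 F1=1 F2=1 F3=1; commitIndex=1
Op 7: append 1 -> log_len=2

Answer: 1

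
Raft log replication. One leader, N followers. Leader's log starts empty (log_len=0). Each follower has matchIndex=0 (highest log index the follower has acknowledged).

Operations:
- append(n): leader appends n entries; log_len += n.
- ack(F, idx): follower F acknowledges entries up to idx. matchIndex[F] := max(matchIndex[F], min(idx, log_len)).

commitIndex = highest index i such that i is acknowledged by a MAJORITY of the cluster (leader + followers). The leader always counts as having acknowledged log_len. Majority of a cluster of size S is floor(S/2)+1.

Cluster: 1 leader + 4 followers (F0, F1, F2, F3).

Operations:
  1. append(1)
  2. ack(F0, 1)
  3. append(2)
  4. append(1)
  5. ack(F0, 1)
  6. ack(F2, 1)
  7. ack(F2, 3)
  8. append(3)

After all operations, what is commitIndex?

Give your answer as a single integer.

Op 1: append 1 -> log_len=1
Op 2: F0 acks idx 1 -> match: F0=1 F1=0 F2=0 F3=0; commitIndex=0
Op 3: append 2 -> log_len=3
Op 4: append 1 -> log_len=4
Op 5: F0 acks idx 1 -> match: F0=1 F1=0 F2=0 F3=0; commitIndex=0
Op 6: F2 acks idx 1 -> match: F0=1 F1=0 F2=1 F3=0; commitIndex=1
Op 7: F2 acks idx 3 -> match: F0=1 F1=0 F2=3 F3=0; commitIndex=1
Op 8: append 3 -> log_len=7

Answer: 1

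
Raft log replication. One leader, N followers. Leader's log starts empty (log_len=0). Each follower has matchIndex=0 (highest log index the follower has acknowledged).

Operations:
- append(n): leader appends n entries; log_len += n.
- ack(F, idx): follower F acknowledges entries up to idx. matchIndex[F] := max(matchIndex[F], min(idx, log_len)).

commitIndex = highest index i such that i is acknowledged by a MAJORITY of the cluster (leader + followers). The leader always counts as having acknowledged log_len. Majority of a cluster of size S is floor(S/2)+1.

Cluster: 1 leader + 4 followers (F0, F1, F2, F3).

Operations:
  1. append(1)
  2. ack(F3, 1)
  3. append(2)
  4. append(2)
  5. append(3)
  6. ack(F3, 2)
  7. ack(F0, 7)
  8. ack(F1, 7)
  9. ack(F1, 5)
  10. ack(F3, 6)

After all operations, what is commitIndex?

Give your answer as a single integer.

Answer: 7

Derivation:
Op 1: append 1 -> log_len=1
Op 2: F3 acks idx 1 -> match: F0=0 F1=0 F2=0 F3=1; commitIndex=0
Op 3: append 2 -> log_len=3
Op 4: append 2 -> log_len=5
Op 5: append 3 -> log_len=8
Op 6: F3 acks idx 2 -> match: F0=0 F1=0 F2=0 F3=2; commitIndex=0
Op 7: F0 acks idx 7 -> match: F0=7 F1=0 F2=0 F3=2; commitIndex=2
Op 8: F1 acks idx 7 -> match: F0=7 F1=7 F2=0 F3=2; commitIndex=7
Op 9: F1 acks idx 5 -> match: F0=7 F1=7 F2=0 F3=2; commitIndex=7
Op 10: F3 acks idx 6 -> match: F0=7 F1=7 F2=0 F3=6; commitIndex=7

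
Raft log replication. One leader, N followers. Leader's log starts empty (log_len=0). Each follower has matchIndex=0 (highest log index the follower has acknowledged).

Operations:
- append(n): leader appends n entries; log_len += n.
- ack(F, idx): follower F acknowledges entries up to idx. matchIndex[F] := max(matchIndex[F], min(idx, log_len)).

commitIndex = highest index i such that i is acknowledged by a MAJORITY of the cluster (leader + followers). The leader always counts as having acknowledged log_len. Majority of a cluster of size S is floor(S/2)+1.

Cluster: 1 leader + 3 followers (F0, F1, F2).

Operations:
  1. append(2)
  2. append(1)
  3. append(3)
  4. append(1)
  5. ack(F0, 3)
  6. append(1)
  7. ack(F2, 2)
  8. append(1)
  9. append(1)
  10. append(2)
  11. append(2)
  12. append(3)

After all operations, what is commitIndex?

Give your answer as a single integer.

Answer: 2

Derivation:
Op 1: append 2 -> log_len=2
Op 2: append 1 -> log_len=3
Op 3: append 3 -> log_len=6
Op 4: append 1 -> log_len=7
Op 5: F0 acks idx 3 -> match: F0=3 F1=0 F2=0; commitIndex=0
Op 6: append 1 -> log_len=8
Op 7: F2 acks idx 2 -> match: F0=3 F1=0 F2=2; commitIndex=2
Op 8: append 1 -> log_len=9
Op 9: append 1 -> log_len=10
Op 10: append 2 -> log_len=12
Op 11: append 2 -> log_len=14
Op 12: append 3 -> log_len=17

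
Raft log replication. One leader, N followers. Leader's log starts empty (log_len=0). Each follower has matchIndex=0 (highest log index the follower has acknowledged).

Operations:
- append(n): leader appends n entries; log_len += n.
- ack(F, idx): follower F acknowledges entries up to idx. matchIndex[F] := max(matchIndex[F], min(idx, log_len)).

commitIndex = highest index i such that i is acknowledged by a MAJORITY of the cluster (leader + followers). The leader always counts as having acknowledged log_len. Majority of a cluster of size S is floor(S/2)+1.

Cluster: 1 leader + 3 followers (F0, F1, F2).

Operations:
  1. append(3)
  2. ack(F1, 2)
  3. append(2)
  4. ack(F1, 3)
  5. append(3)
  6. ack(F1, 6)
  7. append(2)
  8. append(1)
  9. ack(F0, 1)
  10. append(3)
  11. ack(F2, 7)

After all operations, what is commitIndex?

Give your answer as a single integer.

Answer: 6

Derivation:
Op 1: append 3 -> log_len=3
Op 2: F1 acks idx 2 -> match: F0=0 F1=2 F2=0; commitIndex=0
Op 3: append 2 -> log_len=5
Op 4: F1 acks idx 3 -> match: F0=0 F1=3 F2=0; commitIndex=0
Op 5: append 3 -> log_len=8
Op 6: F1 acks idx 6 -> match: F0=0 F1=6 F2=0; commitIndex=0
Op 7: append 2 -> log_len=10
Op 8: append 1 -> log_len=11
Op 9: F0 acks idx 1 -> match: F0=1 F1=6 F2=0; commitIndex=1
Op 10: append 3 -> log_len=14
Op 11: F2 acks idx 7 -> match: F0=1 F1=6 F2=7; commitIndex=6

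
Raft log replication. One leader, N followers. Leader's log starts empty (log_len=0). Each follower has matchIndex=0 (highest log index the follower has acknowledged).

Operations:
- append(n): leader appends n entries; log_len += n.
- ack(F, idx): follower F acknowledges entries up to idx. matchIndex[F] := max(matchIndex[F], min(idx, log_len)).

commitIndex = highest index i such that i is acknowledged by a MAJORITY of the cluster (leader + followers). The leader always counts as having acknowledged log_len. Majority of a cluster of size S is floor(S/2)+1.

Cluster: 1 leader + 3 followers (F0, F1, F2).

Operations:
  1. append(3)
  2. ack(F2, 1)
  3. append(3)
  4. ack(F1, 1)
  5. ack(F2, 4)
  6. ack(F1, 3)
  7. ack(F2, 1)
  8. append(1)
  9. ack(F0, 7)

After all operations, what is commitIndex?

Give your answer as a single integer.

Op 1: append 3 -> log_len=3
Op 2: F2 acks idx 1 -> match: F0=0 F1=0 F2=1; commitIndex=0
Op 3: append 3 -> log_len=6
Op 4: F1 acks idx 1 -> match: F0=0 F1=1 F2=1; commitIndex=1
Op 5: F2 acks idx 4 -> match: F0=0 F1=1 F2=4; commitIndex=1
Op 6: F1 acks idx 3 -> match: F0=0 F1=3 F2=4; commitIndex=3
Op 7: F2 acks idx 1 -> match: F0=0 F1=3 F2=4; commitIndex=3
Op 8: append 1 -> log_len=7
Op 9: F0 acks idx 7 -> match: F0=7 F1=3 F2=4; commitIndex=4

Answer: 4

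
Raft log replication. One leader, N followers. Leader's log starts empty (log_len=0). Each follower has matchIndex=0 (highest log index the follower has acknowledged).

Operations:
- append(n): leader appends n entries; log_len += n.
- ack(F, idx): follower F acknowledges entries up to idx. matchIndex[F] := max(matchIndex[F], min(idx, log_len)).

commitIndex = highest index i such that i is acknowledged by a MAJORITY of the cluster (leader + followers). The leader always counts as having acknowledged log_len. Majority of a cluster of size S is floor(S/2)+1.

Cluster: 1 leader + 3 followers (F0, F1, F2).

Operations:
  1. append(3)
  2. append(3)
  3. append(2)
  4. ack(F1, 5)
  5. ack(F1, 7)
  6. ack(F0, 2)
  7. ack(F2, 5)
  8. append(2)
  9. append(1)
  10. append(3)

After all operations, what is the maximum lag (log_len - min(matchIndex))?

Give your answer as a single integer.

Answer: 12

Derivation:
Op 1: append 3 -> log_len=3
Op 2: append 3 -> log_len=6
Op 3: append 2 -> log_len=8
Op 4: F1 acks idx 5 -> match: F0=0 F1=5 F2=0; commitIndex=0
Op 5: F1 acks idx 7 -> match: F0=0 F1=7 F2=0; commitIndex=0
Op 6: F0 acks idx 2 -> match: F0=2 F1=7 F2=0; commitIndex=2
Op 7: F2 acks idx 5 -> match: F0=2 F1=7 F2=5; commitIndex=5
Op 8: append 2 -> log_len=10
Op 9: append 1 -> log_len=11
Op 10: append 3 -> log_len=14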